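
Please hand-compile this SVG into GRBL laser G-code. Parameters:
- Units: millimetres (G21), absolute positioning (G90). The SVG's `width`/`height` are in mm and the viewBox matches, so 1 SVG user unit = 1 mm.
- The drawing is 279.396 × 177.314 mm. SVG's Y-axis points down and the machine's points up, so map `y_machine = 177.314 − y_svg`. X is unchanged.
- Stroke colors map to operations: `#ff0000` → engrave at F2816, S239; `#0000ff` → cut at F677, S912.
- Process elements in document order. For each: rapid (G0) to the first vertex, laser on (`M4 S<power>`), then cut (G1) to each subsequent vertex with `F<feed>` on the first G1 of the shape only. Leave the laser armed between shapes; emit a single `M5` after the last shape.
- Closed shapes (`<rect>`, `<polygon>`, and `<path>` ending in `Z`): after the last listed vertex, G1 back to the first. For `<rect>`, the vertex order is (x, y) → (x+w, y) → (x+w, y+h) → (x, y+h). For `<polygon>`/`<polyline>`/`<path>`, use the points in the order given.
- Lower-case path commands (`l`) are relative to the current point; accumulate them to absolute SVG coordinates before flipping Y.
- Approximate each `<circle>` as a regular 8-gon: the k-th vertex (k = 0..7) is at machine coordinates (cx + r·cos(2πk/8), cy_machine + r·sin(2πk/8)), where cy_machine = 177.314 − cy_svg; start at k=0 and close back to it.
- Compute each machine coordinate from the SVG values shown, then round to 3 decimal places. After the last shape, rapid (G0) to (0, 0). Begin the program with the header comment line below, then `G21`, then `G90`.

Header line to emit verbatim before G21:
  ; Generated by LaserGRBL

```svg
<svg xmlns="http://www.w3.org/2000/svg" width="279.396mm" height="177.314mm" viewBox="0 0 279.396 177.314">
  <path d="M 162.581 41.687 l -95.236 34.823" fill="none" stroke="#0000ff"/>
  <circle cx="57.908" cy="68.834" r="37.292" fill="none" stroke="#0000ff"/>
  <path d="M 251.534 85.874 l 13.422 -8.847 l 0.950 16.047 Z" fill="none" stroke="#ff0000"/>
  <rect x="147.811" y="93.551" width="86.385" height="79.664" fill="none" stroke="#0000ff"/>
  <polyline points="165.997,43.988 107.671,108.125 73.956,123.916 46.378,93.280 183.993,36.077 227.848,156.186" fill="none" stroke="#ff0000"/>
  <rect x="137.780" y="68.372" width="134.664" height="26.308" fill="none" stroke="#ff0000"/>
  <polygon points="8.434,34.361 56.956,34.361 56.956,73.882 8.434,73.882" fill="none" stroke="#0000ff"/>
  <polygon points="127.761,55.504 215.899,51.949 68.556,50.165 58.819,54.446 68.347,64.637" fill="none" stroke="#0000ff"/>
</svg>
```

1 u = 1 mm; y_m = 177.314 − y.

[1] `<path>` line segment, #0000ff→cut S912 F677: (162.581,135.627) → (67.345,100.804)

[2] `<circle>` circle, #0000ff→cut S912 F677: (95.200,108.480) → (84.277,134.849) → (57.908,145.772) → (31.539,134.849) → (20.616,108.480) → (31.539,82.111) → (57.908,71.188) → (84.277,82.111) → (95.200,108.480) (closed)

[3] `<path>` regular polygon, #ff0000→engrave S239 F2816: (251.534,91.440) → (264.956,100.287) → (265.906,84.240) → (251.534,91.440) (closed)

[4] `<rect>` rectangle, #0000ff→cut S912 F677: (147.811,83.763) → (234.196,83.763) → (234.196,4.099) → (147.811,4.099) → (147.811,83.763) (closed)

[5] `<polyline>` open polyline, #ff0000→engrave S239 F2816: (165.997,133.326) → (107.671,69.189) → (73.956,53.398) → (46.378,84.034) → (183.993,141.237) → (227.848,21.128)

[6] `<rect>` rectangle, #ff0000→engrave S239 F2816: (137.780,108.942) → (272.444,108.942) → (272.444,82.634) → (137.780,82.634) → (137.780,108.942) (closed)

[7] `<polygon>` rectangle, #0000ff→cut S912 F677: (8.434,142.953) → (56.956,142.953) → (56.956,103.432) → (8.434,103.432) → (8.434,142.953) (closed)

[8] `<polygon>` closed polygon, #0000ff→cut S912 F677: (127.761,121.810) → (215.899,125.365) → (68.556,127.149) → (58.819,122.868) → (68.347,112.677) → (127.761,121.810) (closed)

; Generated by LaserGRBL
G21
G90
G0 X162.581 Y135.627
M4 S912
G1 X67.345 Y100.804 F677
G0 X95.200 Y108.480
M4 S912
G1 X84.277 Y134.849 F677
G1 X57.908 Y145.772
G1 X31.539 Y134.849
G1 X20.616 Y108.480
G1 X31.539 Y82.111
G1 X57.908 Y71.188
G1 X84.277 Y82.111
G1 X95.200 Y108.480
G0 X251.534 Y91.440
M4 S239
G1 X264.956 Y100.287 F2816
G1 X265.906 Y84.240
G1 X251.534 Y91.440
G0 X147.811 Y83.763
M4 S912
G1 X234.196 Y83.763 F677
G1 X234.196 Y4.099
G1 X147.811 Y4.099
G1 X147.811 Y83.763
G0 X165.997 Y133.326
M4 S239
G1 X107.671 Y69.189 F2816
G1 X73.956 Y53.398
G1 X46.378 Y84.034
G1 X183.993 Y141.237
G1 X227.848 Y21.128
G0 X137.780 Y108.942
M4 S239
G1 X272.444 Y108.942 F2816
G1 X272.444 Y82.634
G1 X137.780 Y82.634
G1 X137.780 Y108.942
G0 X8.434 Y142.953
M4 S912
G1 X56.956 Y142.953 F677
G1 X56.956 Y103.432
G1 X8.434 Y103.432
G1 X8.434 Y142.953
G0 X127.761 Y121.810
M4 S912
G1 X215.899 Y125.365 F677
G1 X68.556 Y127.149
G1 X58.819 Y122.868
G1 X68.347 Y112.677
G1 X127.761 Y121.810
M5
G0 X0.000 Y0.000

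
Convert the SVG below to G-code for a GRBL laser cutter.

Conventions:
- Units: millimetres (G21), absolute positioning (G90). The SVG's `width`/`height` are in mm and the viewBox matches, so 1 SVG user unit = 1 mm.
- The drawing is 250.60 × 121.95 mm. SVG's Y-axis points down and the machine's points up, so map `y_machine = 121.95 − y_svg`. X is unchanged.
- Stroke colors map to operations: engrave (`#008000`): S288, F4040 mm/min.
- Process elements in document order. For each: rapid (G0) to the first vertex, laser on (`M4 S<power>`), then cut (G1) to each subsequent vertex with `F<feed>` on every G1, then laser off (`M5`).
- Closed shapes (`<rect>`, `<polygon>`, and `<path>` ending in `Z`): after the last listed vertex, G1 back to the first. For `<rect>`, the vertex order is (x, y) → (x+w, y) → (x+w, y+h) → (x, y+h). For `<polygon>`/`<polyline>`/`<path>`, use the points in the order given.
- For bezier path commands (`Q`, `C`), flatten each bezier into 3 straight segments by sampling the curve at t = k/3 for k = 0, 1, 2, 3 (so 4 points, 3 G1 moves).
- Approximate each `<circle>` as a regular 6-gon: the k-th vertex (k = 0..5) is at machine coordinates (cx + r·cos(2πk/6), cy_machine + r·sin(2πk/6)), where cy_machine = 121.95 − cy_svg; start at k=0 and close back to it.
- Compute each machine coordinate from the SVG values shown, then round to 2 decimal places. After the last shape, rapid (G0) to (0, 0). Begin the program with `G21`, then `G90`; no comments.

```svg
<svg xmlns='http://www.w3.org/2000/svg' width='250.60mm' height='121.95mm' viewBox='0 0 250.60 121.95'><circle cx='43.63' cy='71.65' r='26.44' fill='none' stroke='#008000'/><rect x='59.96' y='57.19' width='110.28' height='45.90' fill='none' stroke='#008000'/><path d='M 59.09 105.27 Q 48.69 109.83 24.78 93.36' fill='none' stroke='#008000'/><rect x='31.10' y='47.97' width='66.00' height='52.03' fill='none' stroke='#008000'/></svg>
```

Since the viewBox matches the mm dimensions, user units are millimetres directly. The only transform is the Y-flip y_m = 121.95 − y_svg.

Shape 1 is a circle drawn with `<circle>`. Its stroke #008000 means engrave at S288, F4040. After flipping Y the toolpath is (70.07,50.30) → (56.85,73.20) → (30.41,73.20) → (17.19,50.30) → (30.41,27.40) → (56.85,27.40) → (70.07,50.30), returning to the start.

Shape 2 is a rectangle drawn with `<rect>`. Its stroke #008000 means engrave at S288, F4040. After flipping Y the toolpath is (59.96,64.76) → (170.24,64.76) → (170.24,18.86) → (59.96,18.86) → (59.96,64.76), returning to the start.

Shape 3 is a quadratic bezier drawn with `<path>`. Its stroke #008000 means engrave at S288, F4040. After flipping Y the toolpath is (59.09,16.68) → (50.66,15.98) → (39.22,19.95) → (24.78,28.59).

Shape 4 is a rectangle drawn with `<rect>`. Its stroke #008000 means engrave at S288, F4040. After flipping Y the toolpath is (31.10,73.98) → (97.10,73.98) → (97.10,21.95) → (31.10,21.95) → (31.10,73.98), returning to the start.

G21
G90
G0 X70.07 Y50.30
M4 S288
G1 X56.85 Y73.20 F4040
G1 X30.41 Y73.20 F4040
G1 X17.19 Y50.30 F4040
G1 X30.41 Y27.40 F4040
G1 X56.85 Y27.40 F4040
G1 X70.07 Y50.30 F4040
M5
G0 X59.96 Y64.76
M4 S288
G1 X170.24 Y64.76 F4040
G1 X170.24 Y18.86 F4040
G1 X59.96 Y18.86 F4040
G1 X59.96 Y64.76 F4040
M5
G0 X59.09 Y16.68
M4 S288
G1 X50.66 Y15.98 F4040
G1 X39.22 Y19.95 F4040
G1 X24.78 Y28.59 F4040
M5
G0 X31.10 Y73.98
M4 S288
G1 X97.10 Y73.98 F4040
G1 X97.10 Y21.95 F4040
G1 X31.10 Y21.95 F4040
G1 X31.10 Y73.98 F4040
M5
G0 X0.00 Y0.00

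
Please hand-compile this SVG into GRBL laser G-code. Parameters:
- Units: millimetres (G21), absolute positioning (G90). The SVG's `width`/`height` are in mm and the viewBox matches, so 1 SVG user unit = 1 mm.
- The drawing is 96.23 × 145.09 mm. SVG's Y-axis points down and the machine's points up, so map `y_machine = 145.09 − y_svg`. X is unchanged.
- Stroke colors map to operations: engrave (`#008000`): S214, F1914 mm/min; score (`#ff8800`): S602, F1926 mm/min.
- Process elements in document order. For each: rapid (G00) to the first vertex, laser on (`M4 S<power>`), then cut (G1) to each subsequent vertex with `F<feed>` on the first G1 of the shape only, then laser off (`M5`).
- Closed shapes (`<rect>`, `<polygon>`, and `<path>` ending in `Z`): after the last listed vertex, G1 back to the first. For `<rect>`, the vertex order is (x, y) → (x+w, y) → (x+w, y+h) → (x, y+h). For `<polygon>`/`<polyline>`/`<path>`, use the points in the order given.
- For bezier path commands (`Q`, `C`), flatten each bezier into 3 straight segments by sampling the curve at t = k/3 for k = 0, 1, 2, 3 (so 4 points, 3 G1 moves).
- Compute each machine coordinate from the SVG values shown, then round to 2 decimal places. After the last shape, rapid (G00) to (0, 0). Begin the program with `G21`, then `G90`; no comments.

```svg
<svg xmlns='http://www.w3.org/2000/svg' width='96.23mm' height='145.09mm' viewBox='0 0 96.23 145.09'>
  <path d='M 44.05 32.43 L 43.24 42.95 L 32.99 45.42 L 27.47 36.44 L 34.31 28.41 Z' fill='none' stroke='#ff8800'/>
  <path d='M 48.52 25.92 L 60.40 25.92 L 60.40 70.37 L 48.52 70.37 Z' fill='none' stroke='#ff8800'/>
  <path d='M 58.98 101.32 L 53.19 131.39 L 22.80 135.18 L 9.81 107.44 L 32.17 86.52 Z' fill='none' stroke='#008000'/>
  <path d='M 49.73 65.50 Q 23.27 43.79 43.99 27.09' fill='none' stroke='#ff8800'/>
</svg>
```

G21
G90
G00 X44.05 Y112.66
M4 S602
G1 X43.24 Y102.14 F1926
G1 X32.99 Y99.67
G1 X27.47 Y108.65
G1 X34.31 Y116.68
G1 X44.05 Y112.66
M5
G00 X48.52 Y119.17
M4 S602
G1 X60.40 Y119.17 F1926
G1 X60.40 Y74.72
G1 X48.52 Y74.72
G1 X48.52 Y119.17
M5
G00 X58.98 Y43.77
M4 S214
G1 X53.19 Y13.70 F1914
G1 X22.80 Y9.91
G1 X9.81 Y37.65
G1 X32.17 Y58.57
G1 X58.98 Y43.77
M5
G00 X49.73 Y79.59
M4 S602
G1 X37.33 Y93.51 F1926
G1 X35.42 Y106.31
G1 X43.99 Y118.00
M5
G00 X0.00 Y0.00

Since the viewBox matches the mm dimensions, user units are millimetres directly. The only transform is the Y-flip y_m = 145.09 − y_svg.

Shape 1 is a regular polygon drawn with `<path>`. Its stroke #ff8800 means score at S602, F1926. After flipping Y the toolpath is (44.05,112.66) → (43.24,102.14) → (32.99,99.67) → (27.47,108.65) → (34.31,116.68) → (44.05,112.66), returning to the start.

Shape 2 is a rectangle drawn with `<path>`. Its stroke #ff8800 means score at S602, F1926. After flipping Y the toolpath is (48.52,119.17) → (60.40,119.17) → (60.40,74.72) → (48.52,74.72) → (48.52,119.17), returning to the start.

Shape 3 is a regular polygon drawn with `<path>`. Its stroke #008000 means engrave at S214, F1914. After flipping Y the toolpath is (58.98,43.77) → (53.19,13.70) → (22.80,9.91) → (9.81,37.65) → (32.17,58.57) → (58.98,43.77), returning to the start.

Shape 4 is a quadratic bezier drawn with `<path>`. Its stroke #ff8800 means score at S602, F1926. After flipping Y the toolpath is (49.73,79.59) → (37.33,93.51) → (35.42,106.31) → (43.99,118.00).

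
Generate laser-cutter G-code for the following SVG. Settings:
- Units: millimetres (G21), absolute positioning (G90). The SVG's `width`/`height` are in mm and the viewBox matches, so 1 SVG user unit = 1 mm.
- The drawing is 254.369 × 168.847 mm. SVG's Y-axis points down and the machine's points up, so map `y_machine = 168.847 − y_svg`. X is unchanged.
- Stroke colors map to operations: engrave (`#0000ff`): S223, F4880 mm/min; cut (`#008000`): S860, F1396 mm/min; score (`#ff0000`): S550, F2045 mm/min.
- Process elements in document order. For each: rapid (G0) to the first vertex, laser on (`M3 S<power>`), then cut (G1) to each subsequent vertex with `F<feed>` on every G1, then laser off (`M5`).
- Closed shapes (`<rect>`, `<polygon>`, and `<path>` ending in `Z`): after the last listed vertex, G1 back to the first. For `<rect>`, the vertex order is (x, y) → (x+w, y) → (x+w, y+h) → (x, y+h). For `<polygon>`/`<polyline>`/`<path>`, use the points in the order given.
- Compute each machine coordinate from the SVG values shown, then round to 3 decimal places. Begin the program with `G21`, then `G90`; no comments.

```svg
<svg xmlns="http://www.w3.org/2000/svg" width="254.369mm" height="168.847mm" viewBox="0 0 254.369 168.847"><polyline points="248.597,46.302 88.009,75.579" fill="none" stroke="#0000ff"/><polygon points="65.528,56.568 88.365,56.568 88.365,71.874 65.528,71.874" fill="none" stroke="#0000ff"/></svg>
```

G21
G90
G0 X248.597 Y122.545
M3 S223
G1 X88.009 Y93.268 F4880
M5
G0 X65.528 Y112.279
M3 S223
G1 X88.365 Y112.279 F4880
G1 X88.365 Y96.973 F4880
G1 X65.528 Y96.973 F4880
G1 X65.528 Y112.279 F4880
M5

viewBox `0 0 254.369 168.847` with mm width/height → 1 unit = 1 mm. Flip: y_m = 168.847 − y_svg.

**Shape 1** — `<polyline>` line segment, stroke `#0000ff` → engrave (S223, F4880). Machine vertices: (248.597,122.545) → (88.009,93.268). Open path.

**Shape 2** — `<polygon>` rectangle, stroke `#0000ff` → engrave (S223, F4880). Machine vertices: (65.528,112.279) → (88.365,112.279) → (88.365,96.973) → (65.528,96.973) → (65.528,112.279). Closed: final G1 returns to the first vertex.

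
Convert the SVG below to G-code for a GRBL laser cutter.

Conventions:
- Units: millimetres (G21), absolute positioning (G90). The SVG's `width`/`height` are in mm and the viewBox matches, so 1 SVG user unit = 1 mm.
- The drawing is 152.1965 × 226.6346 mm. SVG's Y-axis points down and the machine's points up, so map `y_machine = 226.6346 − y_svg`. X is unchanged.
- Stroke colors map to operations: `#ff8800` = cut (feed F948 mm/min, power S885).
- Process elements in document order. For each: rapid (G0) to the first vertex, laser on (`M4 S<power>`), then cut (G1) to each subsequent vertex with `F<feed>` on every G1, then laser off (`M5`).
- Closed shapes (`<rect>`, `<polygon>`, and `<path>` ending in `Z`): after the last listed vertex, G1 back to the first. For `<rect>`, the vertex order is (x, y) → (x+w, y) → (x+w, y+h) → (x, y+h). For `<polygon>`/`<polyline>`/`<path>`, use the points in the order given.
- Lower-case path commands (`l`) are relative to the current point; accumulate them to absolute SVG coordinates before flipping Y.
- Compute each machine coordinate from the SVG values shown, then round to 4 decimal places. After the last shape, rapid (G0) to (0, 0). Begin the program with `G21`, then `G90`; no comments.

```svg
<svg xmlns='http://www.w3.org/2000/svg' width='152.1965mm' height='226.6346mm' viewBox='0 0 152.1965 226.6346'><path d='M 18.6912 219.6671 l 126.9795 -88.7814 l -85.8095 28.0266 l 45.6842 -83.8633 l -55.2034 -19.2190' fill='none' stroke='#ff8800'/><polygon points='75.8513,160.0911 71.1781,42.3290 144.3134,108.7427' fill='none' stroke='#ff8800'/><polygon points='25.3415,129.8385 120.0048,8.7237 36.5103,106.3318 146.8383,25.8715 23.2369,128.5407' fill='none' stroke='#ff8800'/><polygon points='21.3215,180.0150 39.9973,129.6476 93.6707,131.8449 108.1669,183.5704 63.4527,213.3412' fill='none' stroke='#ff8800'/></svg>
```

Since the viewBox matches the mm dimensions, user units are millimetres directly. The only transform is the Y-flip y_m = 226.6346 − y_svg.

Shape 1 is a open polyline drawn with `<path>`. Its stroke #ff8800 means cut at S885, F948. After flipping Y the toolpath is (18.6912,6.9675) → (145.6707,95.7489) → (59.8612,67.7223) → (105.5454,151.5856) → (50.3420,170.8046).

Shape 2 is a closed polygon drawn with `<polygon>`. Its stroke #ff8800 means cut at S885, F948. After flipping Y the toolpath is (75.8513,66.5435) → (71.1781,184.3056) → (144.3134,117.8919) → (75.8513,66.5435), returning to the start.

Shape 3 is a closed polygon drawn with `<polygon>`. Its stroke #ff8800 means cut at S885, F948. After flipping Y the toolpath is (25.3415,96.7961) → (120.0048,217.9109) → (36.5103,120.3028) → (146.8383,200.7631) → (23.2369,98.0939) → (25.3415,96.7961), returning to the start.

Shape 4 is a regular polygon drawn with `<polygon>`. Its stroke #ff8800 means cut at S885, F948. After flipping Y the toolpath is (21.3215,46.6196) → (39.9973,96.9870) → (93.6707,94.7897) → (108.1669,43.0642) → (63.4527,13.2934) → (21.3215,46.6196), returning to the start.

G21
G90
G0 X18.6912 Y6.9675
M4 S885
G1 X145.6707 Y95.7489 F948
G1 X59.8612 Y67.7223 F948
G1 X105.5454 Y151.5856 F948
G1 X50.3420 Y170.8046 F948
M5
G0 X75.8513 Y66.5435
M4 S885
G1 X71.1781 Y184.3056 F948
G1 X144.3134 Y117.8919 F948
G1 X75.8513 Y66.5435 F948
M5
G0 X25.3415 Y96.7961
M4 S885
G1 X120.0048 Y217.9109 F948
G1 X36.5103 Y120.3028 F948
G1 X146.8383 Y200.7631 F948
G1 X23.2369 Y98.0939 F948
G1 X25.3415 Y96.7961 F948
M5
G0 X21.3215 Y46.6196
M4 S885
G1 X39.9973 Y96.9870 F948
G1 X93.6707 Y94.7897 F948
G1 X108.1669 Y43.0642 F948
G1 X63.4527 Y13.2934 F948
G1 X21.3215 Y46.6196 F948
M5
G0 X0.0000 Y0.0000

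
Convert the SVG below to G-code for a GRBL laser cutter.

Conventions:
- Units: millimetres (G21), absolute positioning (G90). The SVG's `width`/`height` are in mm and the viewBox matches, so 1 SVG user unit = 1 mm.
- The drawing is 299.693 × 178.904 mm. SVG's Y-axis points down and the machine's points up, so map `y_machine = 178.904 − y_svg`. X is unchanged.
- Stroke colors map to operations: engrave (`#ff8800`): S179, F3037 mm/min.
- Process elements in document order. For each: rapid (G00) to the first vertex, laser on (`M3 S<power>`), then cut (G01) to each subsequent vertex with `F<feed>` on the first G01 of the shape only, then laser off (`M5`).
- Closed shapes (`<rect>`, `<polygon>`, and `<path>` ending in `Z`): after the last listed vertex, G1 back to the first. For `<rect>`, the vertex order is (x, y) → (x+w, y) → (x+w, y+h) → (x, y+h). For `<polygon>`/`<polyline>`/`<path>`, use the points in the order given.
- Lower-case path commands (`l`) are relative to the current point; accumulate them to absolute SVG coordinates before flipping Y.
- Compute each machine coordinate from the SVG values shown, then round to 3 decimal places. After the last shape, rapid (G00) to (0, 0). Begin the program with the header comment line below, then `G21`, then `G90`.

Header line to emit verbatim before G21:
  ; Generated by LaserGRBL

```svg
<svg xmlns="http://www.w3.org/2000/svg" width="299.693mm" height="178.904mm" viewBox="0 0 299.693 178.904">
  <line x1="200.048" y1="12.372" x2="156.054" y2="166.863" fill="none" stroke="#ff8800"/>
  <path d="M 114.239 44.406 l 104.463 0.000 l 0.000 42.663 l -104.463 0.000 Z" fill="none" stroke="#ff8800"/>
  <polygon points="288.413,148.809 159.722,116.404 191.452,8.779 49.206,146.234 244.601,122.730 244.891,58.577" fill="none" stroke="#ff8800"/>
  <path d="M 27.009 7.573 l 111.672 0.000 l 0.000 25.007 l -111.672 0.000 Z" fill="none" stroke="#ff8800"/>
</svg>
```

; Generated by LaserGRBL
G21
G90
G00 X200.048 Y166.532
M3 S179
G01 X156.054 Y12.041 F3037
M5
G00 X114.239 Y134.498
M3 S179
G01 X218.702 Y134.498 F3037
G01 X218.702 Y91.835
G01 X114.239 Y91.835
G01 X114.239 Y134.498
M5
G00 X288.413 Y30.095
M3 S179
G01 X159.722 Y62.500 F3037
G01 X191.452 Y170.125
G01 X49.206 Y32.670
G01 X244.601 Y56.174
G01 X244.891 Y120.327
G01 X288.413 Y30.095
M5
G00 X27.009 Y171.331
M3 S179
G01 X138.681 Y171.331 F3037
G01 X138.681 Y146.324
G01 X27.009 Y146.324
G01 X27.009 Y171.331
M5
G00 X0.000 Y0.000

viewBox `0 0 299.693 178.904` with mm width/height → 1 unit = 1 mm. Flip: y_m = 178.904 − y_svg.

**Shape 1** — `<line>` line segment, stroke `#ff8800` → engrave (S179, F3037). Machine vertices: (200.048,166.532) → (156.054,12.041). Open path.

**Shape 2** — `<path>` rectangle, stroke `#ff8800` → engrave (S179, F3037). Machine vertices: (114.239,134.498) → (218.702,134.498) → (218.702,91.835) → (114.239,91.835) → (114.239,134.498). Closed: final G1 returns to the first vertex.

**Shape 3** — `<polygon>` closed polygon, stroke `#ff8800` → engrave (S179, F3037). Machine vertices: (288.413,30.095) → (159.722,62.500) → (191.452,170.125) → (49.206,32.670) → (244.601,56.174) → (244.891,120.327) → (288.413,30.095). Closed: final G1 returns to the first vertex.

**Shape 4** — `<path>` rectangle, stroke `#ff8800` → engrave (S179, F3037). Machine vertices: (27.009,171.331) → (138.681,171.331) → (138.681,146.324) → (27.009,146.324) → (27.009,171.331). Closed: final G1 returns to the first vertex.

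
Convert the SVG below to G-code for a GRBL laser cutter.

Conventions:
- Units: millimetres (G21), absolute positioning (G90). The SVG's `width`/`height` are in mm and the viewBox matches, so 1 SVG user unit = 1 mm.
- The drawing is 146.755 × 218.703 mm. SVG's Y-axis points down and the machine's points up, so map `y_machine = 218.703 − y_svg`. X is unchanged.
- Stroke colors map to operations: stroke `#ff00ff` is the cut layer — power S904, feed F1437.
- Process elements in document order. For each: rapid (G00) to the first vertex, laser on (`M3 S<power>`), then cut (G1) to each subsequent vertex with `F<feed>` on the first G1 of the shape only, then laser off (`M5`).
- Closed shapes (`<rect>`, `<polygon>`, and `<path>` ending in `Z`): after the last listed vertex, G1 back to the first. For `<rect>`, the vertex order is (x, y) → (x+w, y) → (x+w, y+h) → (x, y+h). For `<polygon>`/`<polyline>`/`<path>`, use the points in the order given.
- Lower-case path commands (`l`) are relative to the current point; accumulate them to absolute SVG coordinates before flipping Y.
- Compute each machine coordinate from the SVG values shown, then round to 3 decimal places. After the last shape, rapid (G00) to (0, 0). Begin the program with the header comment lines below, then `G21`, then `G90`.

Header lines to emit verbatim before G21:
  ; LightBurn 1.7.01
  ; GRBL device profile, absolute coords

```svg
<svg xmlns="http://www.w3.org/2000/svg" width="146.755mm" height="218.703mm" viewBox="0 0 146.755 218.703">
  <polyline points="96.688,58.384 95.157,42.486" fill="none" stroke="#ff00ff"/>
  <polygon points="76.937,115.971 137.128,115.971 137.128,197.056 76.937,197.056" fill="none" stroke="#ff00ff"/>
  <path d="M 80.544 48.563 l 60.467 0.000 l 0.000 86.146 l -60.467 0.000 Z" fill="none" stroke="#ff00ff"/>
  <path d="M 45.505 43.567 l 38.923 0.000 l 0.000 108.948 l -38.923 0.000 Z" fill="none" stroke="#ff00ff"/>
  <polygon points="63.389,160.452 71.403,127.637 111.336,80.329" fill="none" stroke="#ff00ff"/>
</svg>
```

; LightBurn 1.7.01
; GRBL device profile, absolute coords
G21
G90
G00 X96.688 Y160.319
M3 S904
G1 X95.157 Y176.217 F1437
M5
G00 X76.937 Y102.732
M3 S904
G1 X137.128 Y102.732 F1437
G1 X137.128 Y21.647
G1 X76.937 Y21.647
G1 X76.937 Y102.732
M5
G00 X80.544 Y170.140
M3 S904
G1 X141.011 Y170.140 F1437
G1 X141.011 Y83.994
G1 X80.544 Y83.994
G1 X80.544 Y170.140
M5
G00 X45.505 Y175.136
M3 S904
G1 X84.428 Y175.136 F1437
G1 X84.428 Y66.188
G1 X45.505 Y66.188
G1 X45.505 Y175.136
M5
G00 X63.389 Y58.251
M3 S904
G1 X71.403 Y91.066 F1437
G1 X111.336 Y138.374
G1 X63.389 Y58.251
M5
G00 X0.000 Y0.000

viewBox `0 0 146.755 218.703` with mm width/height → 1 unit = 1 mm. Flip: y_m = 218.703 − y_svg.

**Shape 1** — `<polyline>` line segment, stroke `#ff00ff` → cut (S904, F1437). Machine vertices: (96.688,160.319) → (95.157,176.217). Open path.

**Shape 2** — `<polygon>` rectangle, stroke `#ff00ff` → cut (S904, F1437). Machine vertices: (76.937,102.732) → (137.128,102.732) → (137.128,21.647) → (76.937,21.647) → (76.937,102.732). Closed: final G1 returns to the first vertex.

**Shape 3** — `<path>` rectangle, stroke `#ff00ff` → cut (S904, F1437). Machine vertices: (80.544,170.140) → (141.011,170.140) → (141.011,83.994) → (80.544,83.994) → (80.544,170.140). Closed: final G1 returns to the first vertex.

**Shape 4** — `<path>` rectangle, stroke `#ff00ff` → cut (S904, F1437). Machine vertices: (45.505,175.136) → (84.428,175.136) → (84.428,66.188) → (45.505,66.188) → (45.505,175.136). Closed: final G1 returns to the first vertex.

**Shape 5** — `<polygon>` closed polygon, stroke `#ff00ff` → cut (S904, F1437). Machine vertices: (63.389,58.251) → (71.403,91.066) → (111.336,138.374) → (63.389,58.251). Closed: final G1 returns to the first vertex.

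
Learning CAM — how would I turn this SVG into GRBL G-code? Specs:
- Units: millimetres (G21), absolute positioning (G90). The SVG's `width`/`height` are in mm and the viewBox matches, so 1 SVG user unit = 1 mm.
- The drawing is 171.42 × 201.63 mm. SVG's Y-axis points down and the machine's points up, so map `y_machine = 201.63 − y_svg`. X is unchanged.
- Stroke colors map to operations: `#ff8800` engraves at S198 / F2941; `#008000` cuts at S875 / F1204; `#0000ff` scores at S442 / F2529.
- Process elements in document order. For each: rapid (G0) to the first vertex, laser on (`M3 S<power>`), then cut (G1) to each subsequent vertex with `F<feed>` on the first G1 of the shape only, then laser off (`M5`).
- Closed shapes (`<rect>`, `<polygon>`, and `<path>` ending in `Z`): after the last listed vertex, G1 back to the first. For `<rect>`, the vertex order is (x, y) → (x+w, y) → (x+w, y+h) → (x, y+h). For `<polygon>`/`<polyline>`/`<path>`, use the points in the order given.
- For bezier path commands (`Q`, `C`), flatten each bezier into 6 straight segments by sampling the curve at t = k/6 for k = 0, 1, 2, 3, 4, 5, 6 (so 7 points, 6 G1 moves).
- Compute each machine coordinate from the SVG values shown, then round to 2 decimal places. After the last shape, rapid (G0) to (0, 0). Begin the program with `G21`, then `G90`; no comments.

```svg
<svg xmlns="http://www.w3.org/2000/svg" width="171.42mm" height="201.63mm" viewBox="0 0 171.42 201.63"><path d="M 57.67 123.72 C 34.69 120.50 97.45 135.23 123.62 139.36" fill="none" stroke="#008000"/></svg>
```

viewBox `0 0 171.42 201.63` with mm width/height → 1 unit = 1 mm. Flip: y_m = 201.63 − y_svg.

**Shape 1** — `<path>` cubic bezier, stroke `#008000` → cut (S875, F1204). Control points (SVG): P0=(57.67,123.72), P1=(34.69,120.50), P2=(97.45,135.23), P3=(123.62,139.36); sampled at t=k/6. Machine vertices: (57.67,77.91) → (52.76,78.16) → (58.74,76.20) → (72.21,72.85) → (89.78,68.88) → (108.05,65.09) → (123.62,62.27). Open path.

G21
G90
G0 X57.67 Y77.91
M3 S875
G1 X52.76 Y78.16 F1204
G1 X58.74 Y76.20
G1 X72.21 Y72.85
G1 X89.78 Y68.88
G1 X108.05 Y65.09
G1 X123.62 Y62.27
M5
G0 X0.00 Y0.00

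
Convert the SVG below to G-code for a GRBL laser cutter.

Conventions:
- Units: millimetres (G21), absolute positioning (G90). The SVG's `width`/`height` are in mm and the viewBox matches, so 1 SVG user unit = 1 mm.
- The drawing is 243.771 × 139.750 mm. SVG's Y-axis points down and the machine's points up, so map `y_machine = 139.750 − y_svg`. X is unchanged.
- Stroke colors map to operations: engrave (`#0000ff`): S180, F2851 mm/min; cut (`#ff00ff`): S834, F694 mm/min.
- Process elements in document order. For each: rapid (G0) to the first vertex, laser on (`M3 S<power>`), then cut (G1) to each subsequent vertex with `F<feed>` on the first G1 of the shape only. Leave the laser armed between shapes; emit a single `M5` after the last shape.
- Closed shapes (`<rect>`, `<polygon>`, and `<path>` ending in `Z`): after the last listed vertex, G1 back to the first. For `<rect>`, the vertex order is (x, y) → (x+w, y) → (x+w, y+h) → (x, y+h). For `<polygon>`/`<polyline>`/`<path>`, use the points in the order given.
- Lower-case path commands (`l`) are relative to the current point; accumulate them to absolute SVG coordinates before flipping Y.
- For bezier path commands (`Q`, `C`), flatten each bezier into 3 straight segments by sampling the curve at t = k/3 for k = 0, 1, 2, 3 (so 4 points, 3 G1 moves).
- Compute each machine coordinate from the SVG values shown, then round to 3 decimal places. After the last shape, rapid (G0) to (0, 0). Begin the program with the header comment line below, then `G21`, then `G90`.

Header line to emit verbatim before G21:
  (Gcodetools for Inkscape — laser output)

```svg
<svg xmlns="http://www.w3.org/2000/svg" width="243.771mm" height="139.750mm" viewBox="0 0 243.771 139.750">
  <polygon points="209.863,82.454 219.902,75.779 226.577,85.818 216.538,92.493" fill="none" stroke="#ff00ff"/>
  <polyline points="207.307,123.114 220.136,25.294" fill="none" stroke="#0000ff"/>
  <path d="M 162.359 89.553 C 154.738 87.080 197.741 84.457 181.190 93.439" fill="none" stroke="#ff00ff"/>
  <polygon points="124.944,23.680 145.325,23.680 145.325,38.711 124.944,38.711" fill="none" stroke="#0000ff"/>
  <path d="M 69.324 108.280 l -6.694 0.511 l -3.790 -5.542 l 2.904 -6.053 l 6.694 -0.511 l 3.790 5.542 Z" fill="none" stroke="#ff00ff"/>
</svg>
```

(Gcodetools for Inkscape — laser output)
G21
G90
G0 X209.863 Y57.296
M3 S834
G1 X219.902 Y63.971 F694
G1 X226.577 Y53.932
G1 X216.538 Y47.257
G1 X209.863 Y57.296
G0 X207.307 Y16.636
M3 S180
G1 X220.136 Y114.456 F2851
G0 X162.359 Y50.197
M3 S834
G1 X167.532 Y52.285 F694
G1 X181.970 Y51.860
G1 X181.190 Y46.311
G0 X124.944 Y116.070
M3 S180
G1 X145.325 Y116.070 F2851
G1 X145.325 Y101.039
G1 X124.944 Y101.039
G1 X124.944 Y116.070
G0 X69.324 Y31.470
M3 S834
G1 X62.630 Y30.959 F694
G1 X58.840 Y36.501
G1 X61.744 Y42.554
G1 X68.438 Y43.065
G1 X72.228 Y37.523
G1 X69.324 Y31.470
M5
G0 X0.000 Y0.000

1 u = 1 mm; y_m = 139.750 − y.

[1] `<polygon>` regular polygon, #ff00ff→cut S834 F694: (209.863,57.296) → (219.902,63.971) → (226.577,53.932) → (216.538,47.257) → (209.863,57.296) (closed)

[2] `<polyline>` line segment, #0000ff→engrave S180 F2851: (207.307,16.636) → (220.136,114.456)

[3] `<path>` cubic bezier, #ff00ff→cut S834 F694: (162.359,50.197) → (167.532,52.285) → (181.970,51.860) → (181.190,46.311)

[4] `<polygon>` rectangle, #0000ff→engrave S180 F2851: (124.944,116.070) → (145.325,116.070) → (145.325,101.039) → (124.944,101.039) → (124.944,116.070) (closed)

[5] `<path>` regular polygon, #ff00ff→cut S834 F694: (69.324,31.470) → (62.630,30.959) → (58.840,36.501) → (61.744,42.554) → (68.438,43.065) → (72.228,37.523) → (69.324,31.470) (closed)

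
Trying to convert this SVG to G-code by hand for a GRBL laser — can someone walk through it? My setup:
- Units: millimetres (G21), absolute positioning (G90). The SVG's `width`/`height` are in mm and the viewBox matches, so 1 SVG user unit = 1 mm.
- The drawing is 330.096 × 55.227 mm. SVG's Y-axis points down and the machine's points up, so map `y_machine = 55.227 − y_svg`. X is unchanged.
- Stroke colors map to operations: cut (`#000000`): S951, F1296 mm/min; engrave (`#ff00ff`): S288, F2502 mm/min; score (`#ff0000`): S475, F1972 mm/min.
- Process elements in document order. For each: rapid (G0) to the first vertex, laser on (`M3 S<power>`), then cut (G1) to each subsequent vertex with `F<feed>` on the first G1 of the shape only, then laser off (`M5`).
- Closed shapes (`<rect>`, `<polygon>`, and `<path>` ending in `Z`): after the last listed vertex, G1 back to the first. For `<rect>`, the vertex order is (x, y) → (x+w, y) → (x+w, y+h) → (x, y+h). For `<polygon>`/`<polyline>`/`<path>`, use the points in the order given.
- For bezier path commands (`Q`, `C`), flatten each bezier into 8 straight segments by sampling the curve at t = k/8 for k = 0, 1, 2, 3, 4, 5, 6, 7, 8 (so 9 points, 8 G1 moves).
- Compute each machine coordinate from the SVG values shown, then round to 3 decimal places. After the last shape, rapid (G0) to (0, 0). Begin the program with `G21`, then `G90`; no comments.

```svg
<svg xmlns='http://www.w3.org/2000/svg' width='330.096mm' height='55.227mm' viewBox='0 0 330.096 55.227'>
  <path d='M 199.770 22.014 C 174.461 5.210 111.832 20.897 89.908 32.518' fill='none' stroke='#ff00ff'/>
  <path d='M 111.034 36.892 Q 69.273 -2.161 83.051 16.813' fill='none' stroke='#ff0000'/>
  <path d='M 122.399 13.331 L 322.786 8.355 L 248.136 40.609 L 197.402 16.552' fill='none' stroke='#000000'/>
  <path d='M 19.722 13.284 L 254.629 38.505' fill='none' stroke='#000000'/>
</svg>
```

viewBox `0 0 330.096 55.227` with mm width/height → 1 unit = 1 mm. Flip: y_m = 55.227 − y_svg.

**Shape 1** — `<path>` cubic bezier, stroke `#ff00ff` → engrave (S288, F2502). Control points (SVG): P0=(199.770,22.014), P1=(174.461,5.210), P2=(111.832,20.897), P3=(89.908,32.518); sampled at t=k/8. Machine vertices: (199.770,33.213) → (188.682,38.063) → (175.010,40.295) → (159.668,40.338) → (143.570,38.620) → (127.630,35.570) → (112.764,31.616) → (99.885,27.186) → (89.908,22.709). Open path.

**Shape 2** — `<path>` quadratic bezier, stroke `#ff0000` → score (S475, F1972). Control points (SVG): P0=(111.034,36.892), P1=(69.273,-2.161), P2=(83.051,16.813); sampled at t=k/8. Machine vertices: (111.034,18.335) → (101.462,27.192) → (93.625,34.235) → (87.523,39.465) → (83.158,42.881) → (80.528,44.484) → (79.633,44.274) → (80.474,42.251) → (83.051,38.414). Open path.

**Shape 3** — `<path>` open polyline, stroke `#000000` → cut (S951, F1296). Machine vertices: (122.399,41.896) → (322.786,46.872) → (248.136,14.618) → (197.402,38.675). Open path.

**Shape 4** — `<path>` line segment, stroke `#000000` → cut (S951, F1296). Machine vertices: (19.722,41.943) → (254.629,16.722). Open path.

G21
G90
G0 X199.770 Y33.213
M3 S288
G1 X188.682 Y38.063 F2502
G1 X175.010 Y40.295
G1 X159.668 Y40.338
G1 X143.570 Y38.620
G1 X127.630 Y35.570
G1 X112.764 Y31.616
G1 X99.885 Y27.186
G1 X89.908 Y22.709
M5
G0 X111.034 Y18.335
M3 S475
G1 X101.462 Y27.192 F1972
G1 X93.625 Y34.235
G1 X87.523 Y39.465
G1 X83.158 Y42.881
G1 X80.528 Y44.484
G1 X79.633 Y44.274
G1 X80.474 Y42.251
G1 X83.051 Y38.414
M5
G0 X122.399 Y41.896
M3 S951
G1 X322.786 Y46.872 F1296
G1 X248.136 Y14.618
G1 X197.402 Y38.675
M5
G0 X19.722 Y41.943
M3 S951
G1 X254.629 Y16.722 F1296
M5
G0 X0.000 Y0.000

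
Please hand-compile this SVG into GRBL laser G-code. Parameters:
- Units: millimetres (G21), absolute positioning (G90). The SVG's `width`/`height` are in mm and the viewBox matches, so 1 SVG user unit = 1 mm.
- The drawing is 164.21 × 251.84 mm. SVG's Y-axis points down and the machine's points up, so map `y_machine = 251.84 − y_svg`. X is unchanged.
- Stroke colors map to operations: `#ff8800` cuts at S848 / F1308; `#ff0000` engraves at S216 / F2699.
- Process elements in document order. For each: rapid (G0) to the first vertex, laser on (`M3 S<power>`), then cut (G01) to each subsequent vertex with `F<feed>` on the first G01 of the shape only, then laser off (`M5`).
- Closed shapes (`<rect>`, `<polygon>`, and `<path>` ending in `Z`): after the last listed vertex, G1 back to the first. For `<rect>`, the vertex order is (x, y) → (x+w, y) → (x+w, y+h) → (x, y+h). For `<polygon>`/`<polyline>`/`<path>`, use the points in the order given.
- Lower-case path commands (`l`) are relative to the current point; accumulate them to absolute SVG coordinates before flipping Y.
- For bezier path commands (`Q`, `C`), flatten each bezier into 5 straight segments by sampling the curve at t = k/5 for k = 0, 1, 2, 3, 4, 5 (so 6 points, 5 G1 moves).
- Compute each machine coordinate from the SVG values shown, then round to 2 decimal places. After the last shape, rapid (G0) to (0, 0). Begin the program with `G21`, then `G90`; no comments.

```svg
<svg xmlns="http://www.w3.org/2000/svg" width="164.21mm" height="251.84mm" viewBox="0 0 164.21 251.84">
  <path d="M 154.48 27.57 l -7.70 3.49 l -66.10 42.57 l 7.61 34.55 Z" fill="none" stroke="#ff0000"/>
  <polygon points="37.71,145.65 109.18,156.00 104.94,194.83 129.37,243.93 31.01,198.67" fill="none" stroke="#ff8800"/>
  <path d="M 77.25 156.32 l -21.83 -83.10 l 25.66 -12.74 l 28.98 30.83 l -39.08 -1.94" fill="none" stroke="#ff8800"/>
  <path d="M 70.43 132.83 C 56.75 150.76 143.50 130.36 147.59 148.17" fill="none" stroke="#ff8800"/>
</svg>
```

G21
G90
G0 X154.48 Y224.27
M3 S216
G01 X146.78 Y220.78 F2699
G01 X80.68 Y178.21
G01 X88.29 Y143.66
G01 X154.48 Y224.27
M5
G0 X37.71 Y106.19
M3 S848
G01 X109.18 Y95.84 F1308
G01 X104.94 Y57.01
G01 X129.37 Y7.91
G01 X31.01 Y53.17
G01 X37.71 Y106.19
M5
G0 X77.25 Y95.52
M3 S848
G01 X55.42 Y178.62 F1308
G01 X81.08 Y191.36
G01 X110.06 Y160.53
G01 X70.98 Y162.47
M5
G0 X70.43 Y119.01
M3 S848
G01 X72.81 Y112.24 F1308
G01 X90.50 Y110.99
G01 X114.72 Y111.60
G01 X136.68 Y110.38
G01 X147.59 Y103.67
M5
G0 X0.00 Y0.00

1 u = 1 mm; y_m = 251.84 − y.

[1] `<path>` closed polygon, #ff0000→engrave S216 F2699: (154.48,224.27) → (146.78,220.78) → (80.68,178.21) → (88.29,143.66) → (154.48,224.27) (closed)

[2] `<polygon>` closed polygon, #ff8800→cut S848 F1308: (37.71,106.19) → (109.18,95.84) → (104.94,57.01) → (129.37,7.91) → (31.01,53.17) → (37.71,106.19) (closed)

[3] `<path>` open polyline, #ff8800→cut S848 F1308: (77.25,95.52) → (55.42,178.62) → (81.08,191.36) → (110.06,160.53) → (70.98,162.47)

[4] `<path>` cubic bezier, #ff8800→cut S848 F1308: (70.43,119.01) → (72.81,112.24) → (90.50,110.99) → (114.72,111.60) → (136.68,110.38) → (147.59,103.67)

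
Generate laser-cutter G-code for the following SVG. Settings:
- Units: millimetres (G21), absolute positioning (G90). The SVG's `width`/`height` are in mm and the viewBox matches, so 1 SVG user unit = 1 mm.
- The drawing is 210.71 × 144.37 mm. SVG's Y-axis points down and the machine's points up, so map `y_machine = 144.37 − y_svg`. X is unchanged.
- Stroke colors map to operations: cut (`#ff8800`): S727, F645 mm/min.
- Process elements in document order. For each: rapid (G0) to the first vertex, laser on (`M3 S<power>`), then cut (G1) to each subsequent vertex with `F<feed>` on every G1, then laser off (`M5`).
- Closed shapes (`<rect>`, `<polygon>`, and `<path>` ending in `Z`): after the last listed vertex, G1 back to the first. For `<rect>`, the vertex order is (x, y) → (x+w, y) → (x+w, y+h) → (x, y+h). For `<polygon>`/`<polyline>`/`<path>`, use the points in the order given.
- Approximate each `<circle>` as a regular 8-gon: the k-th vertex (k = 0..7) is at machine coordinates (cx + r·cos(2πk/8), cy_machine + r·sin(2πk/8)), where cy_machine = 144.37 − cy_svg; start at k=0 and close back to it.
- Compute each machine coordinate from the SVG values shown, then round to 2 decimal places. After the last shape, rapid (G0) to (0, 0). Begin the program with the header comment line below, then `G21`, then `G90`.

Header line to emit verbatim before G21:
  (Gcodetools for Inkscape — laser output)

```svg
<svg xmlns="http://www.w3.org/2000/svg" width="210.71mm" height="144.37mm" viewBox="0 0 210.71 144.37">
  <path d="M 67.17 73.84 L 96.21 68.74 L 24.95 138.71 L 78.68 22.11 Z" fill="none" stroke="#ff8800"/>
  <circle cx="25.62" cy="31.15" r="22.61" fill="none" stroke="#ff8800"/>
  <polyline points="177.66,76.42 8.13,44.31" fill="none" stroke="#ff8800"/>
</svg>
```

1 u = 1 mm; y_m = 144.37 − y.

[1] `<path>` closed polygon, #ff8800→cut S727 F645: (67.17,70.53) → (96.21,75.63) → (24.95,5.66) → (78.68,122.26) → (67.17,70.53) (closed)

[2] `<circle>` circle, #ff8800→cut S727 F645: (48.23,113.22) → (41.61,129.21) → (25.62,135.83) → (9.63,129.21) → (3.01,113.22) → (9.63,97.23) → (25.62,90.61) → (41.61,97.23) → (48.23,113.22) (closed)

[3] `<polyline>` line segment, #ff8800→cut S727 F645: (177.66,67.95) → (8.13,100.06)

(Gcodetools for Inkscape — laser output)
G21
G90
G0 X67.17 Y70.53
M3 S727
G1 X96.21 Y75.63 F645
G1 X24.95 Y5.66 F645
G1 X78.68 Y122.26 F645
G1 X67.17 Y70.53 F645
M5
G0 X48.23 Y113.22
M3 S727
G1 X41.61 Y129.21 F645
G1 X25.62 Y135.83 F645
G1 X9.63 Y129.21 F645
G1 X3.01 Y113.22 F645
G1 X9.63 Y97.23 F645
G1 X25.62 Y90.61 F645
G1 X41.61 Y97.23 F645
G1 X48.23 Y113.22 F645
M5
G0 X177.66 Y67.95
M3 S727
G1 X8.13 Y100.06 F645
M5
G0 X0.00 Y0.00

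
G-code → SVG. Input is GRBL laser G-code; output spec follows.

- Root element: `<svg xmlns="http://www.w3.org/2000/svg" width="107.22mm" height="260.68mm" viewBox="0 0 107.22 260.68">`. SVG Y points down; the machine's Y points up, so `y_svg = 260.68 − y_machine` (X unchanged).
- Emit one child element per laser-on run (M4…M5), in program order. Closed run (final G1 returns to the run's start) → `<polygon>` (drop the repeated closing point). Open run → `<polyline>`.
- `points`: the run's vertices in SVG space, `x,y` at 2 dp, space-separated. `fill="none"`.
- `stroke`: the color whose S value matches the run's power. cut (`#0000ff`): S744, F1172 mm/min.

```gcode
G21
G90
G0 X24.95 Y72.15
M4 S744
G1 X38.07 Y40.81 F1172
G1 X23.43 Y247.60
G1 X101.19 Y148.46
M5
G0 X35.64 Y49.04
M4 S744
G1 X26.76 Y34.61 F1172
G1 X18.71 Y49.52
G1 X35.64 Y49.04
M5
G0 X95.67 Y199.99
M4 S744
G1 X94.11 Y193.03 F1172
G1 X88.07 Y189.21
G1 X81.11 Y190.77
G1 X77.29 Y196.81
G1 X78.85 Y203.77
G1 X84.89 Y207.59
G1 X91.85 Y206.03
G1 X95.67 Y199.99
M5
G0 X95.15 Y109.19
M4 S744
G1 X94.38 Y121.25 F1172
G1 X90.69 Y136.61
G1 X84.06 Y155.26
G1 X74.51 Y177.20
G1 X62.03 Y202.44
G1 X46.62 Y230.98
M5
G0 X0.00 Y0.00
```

y_svg = 260.68 − y_m. Every run uses S744, so all elements get stroke `#0000ff` (cut).

[1] open run; points: 24.95,188.53 38.07,219.87 23.43,13.08 101.19,112.22

[2] closed run; points: 35.64,211.64 26.76,226.07 18.71,211.16

[3] closed run; points: 95.67,60.69 94.11,67.65 88.07,71.47 81.11,69.91 77.29,63.87 78.85,56.91 84.89,53.09 91.85,54.65

[4] open run; points: 95.15,151.49 94.38,139.43 90.69,124.07 84.06,105.42 74.51,83.48 62.03,58.24 46.62,29.70

<svg xmlns="http://www.w3.org/2000/svg" width="107.22mm" height="260.68mm" viewBox="0 0 107.22 260.68">
  <polyline points="24.95,188.53 38.07,219.87 23.43,13.08 101.19,112.22" fill="none" stroke="#0000ff"/>
  <polygon points="35.64,211.64 26.76,226.07 18.71,211.16" fill="none" stroke="#0000ff"/>
  <polygon points="95.67,60.69 94.11,67.65 88.07,71.47 81.11,69.91 77.29,63.87 78.85,56.91 84.89,53.09 91.85,54.65" fill="none" stroke="#0000ff"/>
  <polyline points="95.15,151.49 94.38,139.43 90.69,124.07 84.06,105.42 74.51,83.48 62.03,58.24 46.62,29.70" fill="none" stroke="#0000ff"/>
</svg>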